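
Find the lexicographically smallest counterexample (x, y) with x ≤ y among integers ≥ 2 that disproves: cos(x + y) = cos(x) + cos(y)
(x, y) = (2, 2)

Substituting (2, 2) into the claim:
LHS = cos(2 + 2) = cos(4) ≈ -0.6536
RHS = cos(2) + cos(2) = 2·cos(2) ≈ -0.8323

Since LHS ≠ RHS, this pair disproves the claim, and no lexicographically smaller pair (x ≤ y, integers ≥ 2) does.

For instance (8, 8) is also a counterexample (LHS = cos(16) ≈ -0.9577, RHS = 2·cos(8) ≈ -0.291), but it's lexicographically larger.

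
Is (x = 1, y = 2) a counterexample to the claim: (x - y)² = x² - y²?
Yes

Substituting x = 1, y = 2:
LHS = (1 - 2)² = 1
RHS = 1² - 2² = -3

Since LHS ≠ RHS, this pair disproves the claim.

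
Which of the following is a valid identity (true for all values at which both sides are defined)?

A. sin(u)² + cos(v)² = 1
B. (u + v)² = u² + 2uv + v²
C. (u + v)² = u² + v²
B

A: fails at (1, 2) — LHS = cos(2)² + sin(1)² ≈ 0.8813, RHS = 1.
B: holds — e.g. at (2, 7), both sides equal 81.
C: fails at (2, 2) — LHS = 16, RHS = 8.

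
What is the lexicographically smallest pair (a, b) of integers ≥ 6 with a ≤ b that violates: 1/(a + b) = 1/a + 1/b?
(a, b) = (6, 6)

Substituting (6, 6) into the claim:
LHS = 1/(6 + 6) = 1/12
RHS = 1/6 + 1/6 = 1/3

Since LHS ≠ RHS, this pair disproves the claim, and no lexicographically smaller pair (a ≤ b, integers ≥ 6) does.

For instance (6, 12) is also a counterexample (LHS = 1/18, RHS = 1/4), but it's lexicographically larger.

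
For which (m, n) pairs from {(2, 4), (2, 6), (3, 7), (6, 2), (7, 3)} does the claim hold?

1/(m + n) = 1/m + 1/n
None

Testing each pair:
(2, 4): LHS = 1/6, RHS = 3/4 → fails
(2, 6): LHS = 1/8, RHS = 2/3 → fails
(3, 7): LHS = 1/10, RHS = 10/21 → fails
(6, 2): LHS = 1/8, RHS = 2/3 → fails
(7, 3): LHS = 1/10, RHS = 10/21 → fails

No pair satisfies the claim.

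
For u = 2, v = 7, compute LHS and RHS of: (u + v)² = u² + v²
LHS = (2 + 7)² = 81
RHS = 2² + 7² = 53

LHS ≠ RHS, so the equation does not hold here.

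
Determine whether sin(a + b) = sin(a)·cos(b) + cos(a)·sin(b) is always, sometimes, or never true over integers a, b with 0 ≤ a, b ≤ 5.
Always true

The identity holds for every pair in the range. For instance at (a, b) = (1, 3): both sides equal sin(4) ≈ -0.7568.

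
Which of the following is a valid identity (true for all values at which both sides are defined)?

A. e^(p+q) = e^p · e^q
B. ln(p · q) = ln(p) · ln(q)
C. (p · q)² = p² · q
A: holds — e.g. at (4, 5), both sides equal e^9 ≈ 8103.
B: fails at (2, 2) — LHS = ln(4) ≈ 1.386, RHS = ln(2)² ≈ 0.4805.
C: fails at (4, 5) — LHS = 400, RHS = 80.

Answer: A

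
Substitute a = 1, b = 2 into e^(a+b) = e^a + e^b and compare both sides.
LHS = e^(1+2) = e^3 ≈ 20.09
RHS = e^1 + e^2 = e + e^2 ≈ 10.11

LHS ≠ RHS (they differ by about 9.978), so the equation does not hold here.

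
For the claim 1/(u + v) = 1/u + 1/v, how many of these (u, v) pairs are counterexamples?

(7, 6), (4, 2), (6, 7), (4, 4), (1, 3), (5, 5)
6

Testing each pair:
(7, 6): LHS = 1/13, RHS = 13/42 → counterexample
(4, 2): LHS = 1/6, RHS = 3/4 → counterexample
(6, 7): LHS = 1/13, RHS = 13/42 → counterexample
(4, 4): LHS = 1/8, RHS = 1/2 → counterexample
(1, 3): LHS = 1/4, RHS = 4/3 → counterexample
(5, 5): LHS = 1/10, RHS = 2/5 → counterexample

That makes 6 counterexamples.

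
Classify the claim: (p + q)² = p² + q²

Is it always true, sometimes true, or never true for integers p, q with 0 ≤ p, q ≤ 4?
Sometimes true

It holds at (p, q) = (4, 0) (both sides equal 16), but fails at (p, q) = (1, 2) (LHS = 9, RHS = 5).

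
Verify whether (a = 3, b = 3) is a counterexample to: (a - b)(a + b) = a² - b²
Substituting a = 3, b = 3:
LHS = (3 - 3)(3 + 3) = 0
RHS = 3² - 3² = 0

The sides agree, so this pair does not disprove the claim.

Answer: No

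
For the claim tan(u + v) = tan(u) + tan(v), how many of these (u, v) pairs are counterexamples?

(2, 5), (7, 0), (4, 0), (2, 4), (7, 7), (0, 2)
Testing each pair:
(2, 5): LHS = tan(7) ≈ 0.8714, RHS = tan(5) + tan(2) ≈ -5.566 → counterexample
(7, 0): LHS = tan(7) ≈ 0.8714, RHS = tan(7) ≈ 0.8714 → satisfies claim
(4, 0): LHS = tan(4) ≈ 1.158, RHS = tan(4) ≈ 1.158 → satisfies claim
(2, 4): LHS = tan(6) ≈ -0.291, RHS = tan(2) + tan(4) ≈ -1.027 → counterexample
(7, 7): LHS = tan(14) ≈ 7.245, RHS = 2·tan(7) ≈ 1.743 → counterexample
(0, 2): LHS = tan(2) ≈ -2.185, RHS = tan(2) ≈ -2.185 → satisfies claim

That makes 3 counterexamples.

Answer: 3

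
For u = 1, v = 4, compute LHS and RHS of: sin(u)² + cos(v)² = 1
LHS = sin(1)² + cos(4)² ≈ 1.135
RHS = 1

LHS ≠ RHS (they differ by about 0.1353), so the equation does not hold here.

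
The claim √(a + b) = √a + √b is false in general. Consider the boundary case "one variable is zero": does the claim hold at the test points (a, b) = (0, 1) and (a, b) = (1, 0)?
At (0, 1): LHS = 1, RHS = 1 → equal
At (1, 0): LHS = 1, RHS = 1 → equal

So the claim does hold at both of these boundary points, even though it is not an identity.

Answer: Yes, holds at both test points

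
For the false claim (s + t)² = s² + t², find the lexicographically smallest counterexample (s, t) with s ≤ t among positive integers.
(s, t) = (1, 1)

Substituting (1, 1) into the claim:
LHS = (1 + 1)² = 4
RHS = 1² + 1² = 2

Since LHS ≠ RHS, this pair disproves the claim, and no lexicographically smaller pair (s ≤ t, positive integers) does.

For instance (6, 8) is also a counterexample (LHS = 196, RHS = 100), but it's lexicographically larger.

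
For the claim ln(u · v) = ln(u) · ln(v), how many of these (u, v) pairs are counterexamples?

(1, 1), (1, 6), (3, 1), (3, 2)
3

Testing each pair:
(1, 1): LHS = 0, RHS = 0 → satisfies claim
(1, 6): LHS = ln(6) ≈ 1.792, RHS = 0 → counterexample
(3, 1): LHS = ln(3) ≈ 1.099, RHS = 0 → counterexample
(3, 2): LHS = ln(6) ≈ 1.792, RHS = ln(2)·ln(3) ≈ 0.7615 → counterexample

That makes 3 counterexamples.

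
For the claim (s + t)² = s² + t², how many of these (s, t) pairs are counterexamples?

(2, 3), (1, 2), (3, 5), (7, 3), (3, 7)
5

Testing each pair:
(2, 3): LHS = 25, RHS = 13 → counterexample
(1, 2): LHS = 9, RHS = 5 → counterexample
(3, 5): LHS = 64, RHS = 34 → counterexample
(7, 3): LHS = 100, RHS = 58 → counterexample
(3, 7): LHS = 100, RHS = 58 → counterexample

That makes 5 counterexamples.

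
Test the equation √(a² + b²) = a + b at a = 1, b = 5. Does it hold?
Fails

Substituting a = 1, b = 5:

LHS = √(1² + 5²) = √(26) ≈ 5.099
RHS = 1 + 5 = 6

LHS ≠ RHS, so the equation does not hold at this point.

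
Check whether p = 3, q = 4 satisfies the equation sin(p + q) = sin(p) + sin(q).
Substituting p = 3, q = 4:

LHS = sin(3 + 4) = sin(7) ≈ 0.657
RHS = sin(3) + sin(4) ≈ -0.6157

LHS ≠ RHS, so the equation does not hold at this point.

Answer: Fails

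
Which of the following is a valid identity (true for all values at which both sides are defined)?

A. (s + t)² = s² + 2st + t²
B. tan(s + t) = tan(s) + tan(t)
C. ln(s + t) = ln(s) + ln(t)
A

A: holds — e.g. at (2, 3), both sides equal 25.
B: fails at (2, 3) — LHS = tan(5) ≈ -3.381, RHS = tan(2) + tan(3) ≈ -2.328.
C: fails at (1, 2) — LHS = ln(3) ≈ 1.099, RHS = ln(2) ≈ 0.6931.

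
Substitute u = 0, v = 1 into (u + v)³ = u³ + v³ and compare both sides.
LHS = (0 + 1)³ = 1
RHS = 0³ + 1³ = 1

LHS = RHS: the two sides agree.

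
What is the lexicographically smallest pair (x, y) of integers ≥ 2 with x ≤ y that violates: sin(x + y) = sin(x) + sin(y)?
Substituting (2, 2) into the claim:
LHS = sin(2 + 2) = sin(4) ≈ -0.7568
RHS = sin(2) + sin(2) = 2·sin(2) ≈ 1.819

Since LHS ≠ RHS, this pair disproves the claim, and no lexicographically smaller pair (x ≤ y, integers ≥ 2) does.

For instance (9, 9) is also a counterexample (LHS = sin(18) ≈ -0.751, RHS = 2·sin(9) ≈ 0.8242), but it's lexicographically larger.

Answer: (x, y) = (2, 2)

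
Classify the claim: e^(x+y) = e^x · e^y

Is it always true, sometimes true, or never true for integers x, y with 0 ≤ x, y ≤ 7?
The identity holds for every pair in the range. For instance at (x, y) = (4, 5): both sides equal e^9 ≈ 8103.

Answer: Always true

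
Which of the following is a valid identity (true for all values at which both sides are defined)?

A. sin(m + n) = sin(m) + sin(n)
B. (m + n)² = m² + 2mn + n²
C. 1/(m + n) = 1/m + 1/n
B

A: fails at (4, 4) — LHS = sin(8) ≈ 0.9894, RHS = 2·sin(4) ≈ -1.514.
B: holds — e.g. at (1, 3), both sides equal 16.
C: fails at (3, 3) — LHS = 1/6, RHS = 2/3.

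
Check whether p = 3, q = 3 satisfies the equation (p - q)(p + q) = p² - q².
Holds

Substituting p = 3, q = 3:

LHS = (3 - 3)(3 + 3) = 0
RHS = 3² - 3² = 0

LHS = RHS, so the equation holds at this point.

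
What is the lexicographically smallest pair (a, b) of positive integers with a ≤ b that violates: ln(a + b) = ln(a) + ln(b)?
Substituting (1, 1) into the claim:
LHS = ln(1 + 1) = ln(2) ≈ 0.6931
RHS = ln(1) + ln(1) = 0

Since LHS ≠ RHS, this pair disproves the claim, and no lexicographically smaller pair (a ≤ b, positive integers) does.

For instance (1, 6) is also a counterexample (LHS = ln(7) ≈ 1.946, RHS = ln(6) ≈ 1.792), but it's lexicographically larger.

Answer: (a, b) = (1, 1)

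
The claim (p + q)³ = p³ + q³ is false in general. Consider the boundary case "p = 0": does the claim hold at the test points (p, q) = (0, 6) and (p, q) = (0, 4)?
At (0, 6): LHS = 216, RHS = 216 → equal
At (0, 4): LHS = 64, RHS = 64 → equal

So the claim does hold at both of these boundary points, even though it is not an identity.

Answer: Yes, holds at both test points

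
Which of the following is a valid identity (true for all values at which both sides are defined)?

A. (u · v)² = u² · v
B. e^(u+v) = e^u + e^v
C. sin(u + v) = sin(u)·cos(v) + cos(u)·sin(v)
C

A: fails at (4, 6) — LHS = 576, RHS = 96.
B: fails at (3, 4) — LHS = e^7 ≈ 1097, RHS = e^3 + e^4 ≈ 74.68.
C: holds — e.g. at (1, 4), both sides equal sin(5) ≈ -0.9589.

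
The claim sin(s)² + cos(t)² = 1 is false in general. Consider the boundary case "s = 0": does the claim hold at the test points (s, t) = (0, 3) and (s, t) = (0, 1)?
No, fails at both test points

At (0, 3): LHS = cos(3)² ≈ 0.9801 ≠ RHS = 1
At (0, 1): LHS = cos(1)² ≈ 0.2919 ≠ RHS = 1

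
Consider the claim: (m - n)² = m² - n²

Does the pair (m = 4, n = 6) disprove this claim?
Yes

Substituting m = 4, n = 6:
LHS = (4 - 6)² = 4
RHS = 4² - 6² = -20

Since LHS ≠ RHS, this pair disproves the claim.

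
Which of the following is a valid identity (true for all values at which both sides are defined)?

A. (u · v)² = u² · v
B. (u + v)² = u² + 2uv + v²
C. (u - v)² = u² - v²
A: fails at (3, 4) — LHS = 144, RHS = 36.
B: holds — e.g. at (3, 4), both sides equal 49.
C: fails at (1, 2) — LHS = 1, RHS = -3.

Answer: B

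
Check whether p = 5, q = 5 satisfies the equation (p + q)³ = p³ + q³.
Substituting p = 5, q = 5:

LHS = (5 + 5)³ = 1000
RHS = 5³ + 5³ = 250

LHS ≠ RHS, so the equation does not hold at this point.

Answer: Fails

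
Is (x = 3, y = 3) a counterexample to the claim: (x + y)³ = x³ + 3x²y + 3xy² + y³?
No

Substituting x = 3, y = 3:
LHS = (3 + 3)³ = 216
RHS = 3³ + 3·3²·3 + 3·3·3² + 3³ = 216

The sides agree, so this pair does not disprove the claim.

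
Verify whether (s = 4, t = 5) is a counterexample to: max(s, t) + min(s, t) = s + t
Substituting s = 4, t = 5:
LHS = max(4, 5) + min(4, 5) = 9
RHS = 4 + 5 = 9

The sides agree, so this pair does not disprove the claim.

Answer: No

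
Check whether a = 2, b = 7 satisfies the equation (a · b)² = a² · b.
Fails

Substituting a = 2, b = 7:

LHS = (2 · 7)² = 196
RHS = 2² · 7 = 28

LHS ≠ RHS, so the equation does not hold at this point.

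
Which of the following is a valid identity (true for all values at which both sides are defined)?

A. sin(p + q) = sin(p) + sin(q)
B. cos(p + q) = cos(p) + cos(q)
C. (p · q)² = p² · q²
A: fails at (4, 4) — LHS = sin(8) ≈ 0.9894, RHS = 2·sin(4) ≈ -1.514.
B: fails at (1, 4) — LHS = cos(5) ≈ 0.2837, RHS = cos(4) + cos(1) ≈ -0.1133.
C: holds — e.g. at (2, 2), both sides equal 16.

Answer: C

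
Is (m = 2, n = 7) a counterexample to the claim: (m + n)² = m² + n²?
Substituting m = 2, n = 7:
LHS = (2 + 7)² = 81
RHS = 2² + 7² = 53

Since LHS ≠ RHS, this pair disproves the claim.

Answer: Yes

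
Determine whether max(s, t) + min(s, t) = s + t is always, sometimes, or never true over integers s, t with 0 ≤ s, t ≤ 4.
Always true

The identity holds for every pair in the range. For instance at (s, t) = (2, 4): both sides equal 6.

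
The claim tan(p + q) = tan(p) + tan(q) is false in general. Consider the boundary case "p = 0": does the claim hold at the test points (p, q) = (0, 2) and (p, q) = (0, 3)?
Yes, holds at both test points

At (0, 2): LHS = tan(2) ≈ -2.185, RHS = tan(2) ≈ -2.185 → equal
At (0, 3): LHS = tan(3) ≈ -0.1425, RHS = tan(3) ≈ -0.1425 → equal

So the claim does hold at both of these boundary points, even though it is not an identity.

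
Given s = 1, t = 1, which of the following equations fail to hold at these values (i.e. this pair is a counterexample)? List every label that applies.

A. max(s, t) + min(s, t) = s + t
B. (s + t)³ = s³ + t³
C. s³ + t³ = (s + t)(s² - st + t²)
B

Evaluating each claim at the given values:
A. LHS = 2, RHS = 2 → holds here (LHS = RHS)
B. LHS = 8, RHS = 2 → fails here (LHS ≠ RHS)
C. LHS = 2, RHS = 2 → holds here (LHS = RHS)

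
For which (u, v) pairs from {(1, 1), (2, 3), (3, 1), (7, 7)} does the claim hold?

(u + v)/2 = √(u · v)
Testing each pair:
(1, 1): LHS = 1, RHS = 1 → holds
(2, 3): LHS = 5/2, RHS = √(6) ≈ 2.449 → fails
(3, 1): LHS = 2, RHS = √(3) ≈ 1.732 → fails
(7, 7): LHS = 7, RHS = 7 → holds

2 of 4 pairs satisfy the claim.

Answer: (1, 1), (7, 7)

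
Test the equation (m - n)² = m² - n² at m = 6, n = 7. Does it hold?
Fails

Substituting m = 6, n = 7:

LHS = (6 - 7)² = 1
RHS = 6² - 7² = -13

LHS ≠ RHS, so the equation does not hold at this point.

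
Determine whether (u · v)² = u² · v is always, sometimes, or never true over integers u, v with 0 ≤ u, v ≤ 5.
It holds at (u, v) = (2, 1) (both sides equal 4), but fails at (u, v) = (5, 4) (LHS = 400, RHS = 100).

Answer: Sometimes true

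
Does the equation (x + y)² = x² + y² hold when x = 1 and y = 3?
Substituting x = 1, y = 3:

LHS = (1 + 3)² = 16
RHS = 1² + 3² = 10

LHS ≠ RHS, so the equation does not hold at this point.

Answer: Fails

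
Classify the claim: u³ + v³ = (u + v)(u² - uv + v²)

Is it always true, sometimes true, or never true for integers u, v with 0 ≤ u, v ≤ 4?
Always true

The identity holds for every pair in the range. For instance at (u, v) = (4, 1): both sides equal 65.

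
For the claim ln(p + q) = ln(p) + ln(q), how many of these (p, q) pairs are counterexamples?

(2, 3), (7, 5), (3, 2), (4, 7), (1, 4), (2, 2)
Testing each pair:
(2, 3): LHS = ln(5) ≈ 1.609, RHS = ln(2) + ln(3) ≈ 1.792 → counterexample
(7, 5): LHS = ln(12) ≈ 2.485, RHS = ln(5) + ln(7) ≈ 3.555 → counterexample
(3, 2): LHS = ln(5) ≈ 1.609, RHS = ln(2) + ln(3) ≈ 1.792 → counterexample
(4, 7): LHS = ln(11) ≈ 2.398, RHS = ln(4) + ln(7) ≈ 3.332 → counterexample
(1, 4): LHS = ln(5) ≈ 1.609, RHS = ln(4) ≈ 1.386 → counterexample
(2, 2): LHS = ln(4) ≈ 1.386, RHS = 2·ln(2) ≈ 1.386 → satisfies claim

That makes 5 counterexamples.

Answer: 5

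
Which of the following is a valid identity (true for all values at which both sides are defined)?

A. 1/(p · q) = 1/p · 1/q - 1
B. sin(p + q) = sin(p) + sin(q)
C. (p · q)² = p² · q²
A: fails at (6, 7) — LHS = 1/42, RHS = -41/42.
B: fails at (2, 4) — LHS = sin(6) ≈ -0.2794, RHS = sin(4) + sin(2) ≈ 0.1525.
C: holds — e.g. at (0, 1), both sides equal 0.

Answer: C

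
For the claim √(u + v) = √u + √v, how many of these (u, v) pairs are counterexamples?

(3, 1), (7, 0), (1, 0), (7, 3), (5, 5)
3

Testing each pair:
(3, 1): LHS = 2, RHS = 1 + √(3) ≈ 2.732 → counterexample
(7, 0): LHS = √(7) ≈ 2.646, RHS = √(7) ≈ 2.646 → satisfies claim
(1, 0): LHS = 1, RHS = 1 → satisfies claim
(7, 3): LHS = √(10) ≈ 3.162, RHS = √(3) + √(7) ≈ 4.378 → counterexample
(5, 5): LHS = √(10) ≈ 3.162, RHS = 2·√(5) ≈ 4.472 → counterexample

That makes 3 counterexamples.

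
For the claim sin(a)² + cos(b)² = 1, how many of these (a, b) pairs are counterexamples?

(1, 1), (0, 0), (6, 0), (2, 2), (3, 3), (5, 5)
Testing each pair:
(1, 1): LHS = cos(1)² + sin(1)² = 1, RHS = 1 → satisfies claim
(0, 0): LHS = 1, RHS = 1 → satisfies claim
(6, 0): LHS = sin(6)² + 1 ≈ 1.078, RHS = 1 → counterexample
(2, 2): LHS = cos(2)² + sin(2)² = 1, RHS = 1 → satisfies claim
(3, 3): LHS = sin(3)² + cos(3)² = 1, RHS = 1 → satisfies claim
(5, 5): LHS = cos(5)² + sin(5)² = 1, RHS = 1 → satisfies claim

That makes 1 counterexample.

Answer: 1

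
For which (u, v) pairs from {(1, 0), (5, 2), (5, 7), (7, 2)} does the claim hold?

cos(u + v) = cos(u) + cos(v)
Testing each pair:
(1, 0): LHS = cos(1) ≈ 0.5403, RHS = cos(1) + 1 ≈ 1.54 → fails
(5, 2): LHS = cos(7) ≈ 0.7539, RHS = cos(2) + cos(5) ≈ -0.1325 → fails
(5, 7): LHS = cos(12) ≈ 0.8439, RHS = cos(5) + cos(7) ≈ 1.038 → fails
(7, 2): LHS = cos(9) ≈ -0.9111, RHS = cos(2) + cos(7) ≈ 0.3378 → fails

No pair satisfies the claim.

Answer: None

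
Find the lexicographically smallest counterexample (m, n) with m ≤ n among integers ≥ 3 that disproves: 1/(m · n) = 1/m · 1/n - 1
Substituting (3, 3) into the claim:
LHS = 1/(3 · 3) = 1/9
RHS = 1/3 · 1/3 - 1 = -8/9

Since LHS ≠ RHS, this pair disproves the claim, and no lexicographically smaller pair (m ≤ n, integers ≥ 3) does.

For instance (8, 9) is also a counterexample (LHS = 1/72, RHS = -71/72), but it's lexicographically larger.

Answer: (m, n) = (3, 3)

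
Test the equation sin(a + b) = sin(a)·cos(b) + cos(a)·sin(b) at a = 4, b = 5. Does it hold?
Holds

Substituting a = 4, b = 5:

LHS = sin(4 + 5) = sin(9) ≈ 0.4121
RHS = sin(4)·cos(5) + cos(4)·sin(5) = sin(4)·cos(5) + sin(5)·cos(4) ≈ 0.4121

LHS = RHS, so the equation holds at this point.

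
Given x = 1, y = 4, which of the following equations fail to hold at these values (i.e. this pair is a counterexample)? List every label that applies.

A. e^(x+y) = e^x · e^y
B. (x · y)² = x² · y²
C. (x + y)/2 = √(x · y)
Evaluating each claim at the given values:
A. LHS = e^5 ≈ 148.4, RHS = e^5 ≈ 148.4 → holds here (LHS = RHS)
B. LHS = 16, RHS = 16 → holds here (LHS = RHS)
C. LHS = 5/2, RHS = 2 → fails here (LHS ≠ RHS)

Answer: C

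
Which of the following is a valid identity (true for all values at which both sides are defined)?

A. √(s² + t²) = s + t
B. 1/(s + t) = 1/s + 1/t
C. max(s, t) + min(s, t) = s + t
A: fails at (5, 5) — LHS = 5·√(2) ≈ 7.071, RHS = 10.
B: fails at (2, 5) — LHS = 1/7, RHS = 7/10.
C: holds — e.g. at (3, 3), both sides equal 6.

Answer: C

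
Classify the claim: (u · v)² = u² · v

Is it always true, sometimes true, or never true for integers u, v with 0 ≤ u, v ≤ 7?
Sometimes true

It holds at (u, v) = (1, 1) (both sides equal 1), but fails at (u, v) = (4, 4) (LHS = 256, RHS = 64).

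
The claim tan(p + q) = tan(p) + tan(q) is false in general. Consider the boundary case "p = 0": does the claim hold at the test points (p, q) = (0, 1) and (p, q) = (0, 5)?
Yes, holds at both test points

At (0, 1): LHS = tan(1) ≈ 1.557, RHS = tan(1) ≈ 1.557 → equal
At (0, 5): LHS = tan(5) ≈ -3.381, RHS = tan(5) ≈ -3.381 → equal

So the claim does hold at both of these boundary points, even though it is not an identity.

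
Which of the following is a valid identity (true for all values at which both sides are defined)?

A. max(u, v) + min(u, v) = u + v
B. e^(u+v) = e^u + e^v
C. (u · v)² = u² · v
A

A: holds — e.g. at (1, 3), both sides equal 4.
B: fails at (3, 5) — LHS = e^8 ≈ 2981, RHS = e^3 + e^5 ≈ 168.5.
C: fails at (3, 4) — LHS = 144, RHS = 36.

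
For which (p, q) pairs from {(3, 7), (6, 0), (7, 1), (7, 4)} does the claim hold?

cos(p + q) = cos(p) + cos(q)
Testing each pair:
(3, 7): LHS = cos(10) ≈ -0.8391, RHS = cos(3) + cos(7) ≈ -0.2361 → fails
(6, 0): LHS = cos(6) ≈ 0.9602, RHS = cos(6) + 1 ≈ 1.96 → fails
(7, 1): LHS = cos(8) ≈ -0.1455, RHS = cos(1) + cos(7) ≈ 1.294 → fails
(7, 4): LHS = cos(11) ≈ 0.004426, RHS = cos(4) + cos(7) ≈ 0.1003 → fails

No pair satisfies the claim.

Answer: None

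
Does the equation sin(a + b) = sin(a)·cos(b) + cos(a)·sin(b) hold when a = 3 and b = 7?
Substituting a = 3, b = 7:

LHS = sin(3 + 7) = sin(10) ≈ -0.544
RHS = sin(3)·cos(7) + cos(3)·sin(7) = sin(7)·cos(3) + sin(3)·cos(7) ≈ -0.544

LHS = RHS, so the equation holds at this point.

Answer: Holds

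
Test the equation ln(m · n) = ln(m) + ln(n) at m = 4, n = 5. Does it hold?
Substituting m = 4, n = 5:

LHS = ln(4 · 5) = ln(20) ≈ 2.996
RHS = ln(4) + ln(5) ≈ 2.996

LHS = RHS, so the equation holds at this point.

Answer: Holds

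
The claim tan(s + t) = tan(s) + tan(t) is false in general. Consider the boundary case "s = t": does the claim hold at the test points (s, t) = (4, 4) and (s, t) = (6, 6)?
At (4, 4): LHS = tan(8) ≈ -6.8 ≠ RHS = 2·tan(4) ≈ 2.316
At (6, 6): LHS = tan(12) ≈ -0.6359 ≠ RHS = 2·tan(6) ≈ -0.582

Answer: No, fails at both test points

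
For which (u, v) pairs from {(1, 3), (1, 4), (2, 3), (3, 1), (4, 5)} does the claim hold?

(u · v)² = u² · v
(3, 1)

Testing each pair:
(1, 3): LHS = 9, RHS = 3 → fails
(1, 4): LHS = 16, RHS = 4 → fails
(2, 3): LHS = 36, RHS = 12 → fails
(3, 1): LHS = 9, RHS = 9 → holds
(4, 5): LHS = 400, RHS = 80 → fails

1 of 5 pairs satisfies the claim.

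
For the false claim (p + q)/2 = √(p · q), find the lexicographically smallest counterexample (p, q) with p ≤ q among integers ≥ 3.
At (3, 3): both sides equal 3, so it holds there.

Substituting (3, 4) into the claim:
LHS = (3 + 4)/2 = 7/2
RHS = √(3 · 4) = 2·√(3) ≈ 3.464

Since LHS ≠ RHS, this pair disproves the claim, and no lexicographically smaller pair (p ≤ q, integers ≥ 3) does.

For instance (5, 7) is also a counterexample (LHS = 6, RHS = √(35) ≈ 5.916), but it's lexicographically larger.

Answer: (p, q) = (3, 4)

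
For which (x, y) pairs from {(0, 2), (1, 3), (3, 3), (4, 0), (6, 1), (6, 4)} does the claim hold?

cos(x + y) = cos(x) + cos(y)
None

Testing each pair:
(0, 2): LHS = cos(2) ≈ -0.4161, RHS = cos(2) + 1 ≈ 0.5839 → fails
(1, 3): LHS = cos(4) ≈ -0.6536, RHS = cos(3) + cos(1) ≈ -0.4497 → fails
(3, 3): LHS = cos(6) ≈ 0.9602, RHS = 2·cos(3) ≈ -1.98 → fails
(4, 0): LHS = cos(4) ≈ -0.6536, RHS = cos(4) + 1 ≈ 0.3464 → fails
(6, 1): LHS = cos(7) ≈ 0.7539, RHS = cos(1) + cos(6) ≈ 1.5 → fails
(6, 4): LHS = cos(10) ≈ -0.8391, RHS = cos(4) + cos(6) ≈ 0.3065 → fails

No pair satisfies the claim.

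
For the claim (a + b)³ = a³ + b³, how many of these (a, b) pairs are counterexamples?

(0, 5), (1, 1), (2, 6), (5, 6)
Testing each pair:
(0, 5): LHS = 125, RHS = 125 → satisfies claim
(1, 1): LHS = 8, RHS = 2 → counterexample
(2, 6): LHS = 512, RHS = 224 → counterexample
(5, 6): LHS = 1331, RHS = 341 → counterexample

That makes 3 counterexamples.

Answer: 3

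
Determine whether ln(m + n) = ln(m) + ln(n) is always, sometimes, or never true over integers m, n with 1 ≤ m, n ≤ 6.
Sometimes true

It holds at (m, n) = (2, 2) (both sides equal ln(4) ≈ 1.386), but fails at (m, n) = (3, 1) (LHS = ln(4) ≈ 1.386, RHS = ln(3) ≈ 1.099).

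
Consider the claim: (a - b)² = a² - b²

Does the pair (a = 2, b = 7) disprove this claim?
Substituting a = 2, b = 7:
LHS = (2 - 7)² = 25
RHS = 2² - 7² = -45

Since LHS ≠ RHS, this pair disproves the claim.

Answer: Yes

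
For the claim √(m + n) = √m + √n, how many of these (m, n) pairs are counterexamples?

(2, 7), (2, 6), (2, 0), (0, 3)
Testing each pair:
(2, 7): LHS = 3, RHS = √(2) + √(7) ≈ 4.06 → counterexample
(2, 6): LHS = 2·√(2) ≈ 2.828, RHS = √(2) + √(6) ≈ 3.864 → counterexample
(2, 0): LHS = √(2) ≈ 1.414, RHS = √(2) ≈ 1.414 → satisfies claim
(0, 3): LHS = √(3) ≈ 1.732, RHS = √(3) ≈ 1.732 → satisfies claim

That makes 2 counterexamples.

Answer: 2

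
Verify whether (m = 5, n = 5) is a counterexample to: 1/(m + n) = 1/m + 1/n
Substituting m = 5, n = 5:
LHS = 1/(5 + 5) = 1/10
RHS = 1/5 + 1/5 = 2/5

Since LHS ≠ RHS, this pair disproves the claim.

Answer: Yes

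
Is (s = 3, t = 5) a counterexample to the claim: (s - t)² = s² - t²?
Substituting s = 3, t = 5:
LHS = (3 - 5)² = 4
RHS = 3² - 5² = -16

Since LHS ≠ RHS, this pair disproves the claim.

Answer: Yes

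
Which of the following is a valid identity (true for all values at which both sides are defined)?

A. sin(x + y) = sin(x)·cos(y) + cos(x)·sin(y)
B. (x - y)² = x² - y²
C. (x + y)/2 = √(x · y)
A: holds — e.g. at (0, 1), both sides equal sin(1) ≈ 0.8415.
B: fails at (6, 7) — LHS = 1, RHS = -13.
C: fails at (1, 4) — LHS = 5/2, RHS = 2.

Answer: A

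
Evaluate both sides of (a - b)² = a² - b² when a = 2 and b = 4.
LHS = (2 - 4)² = 4
RHS = 2² - 4² = -12

LHS ≠ RHS, so the equation does not hold here.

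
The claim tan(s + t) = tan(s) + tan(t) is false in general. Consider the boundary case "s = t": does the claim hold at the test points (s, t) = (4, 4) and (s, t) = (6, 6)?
No, fails at both test points

At (4, 4): LHS = tan(8) ≈ -6.8 ≠ RHS = 2·tan(4) ≈ 2.316
At (6, 6): LHS = tan(12) ≈ -0.6359 ≠ RHS = 2·tan(6) ≈ -0.582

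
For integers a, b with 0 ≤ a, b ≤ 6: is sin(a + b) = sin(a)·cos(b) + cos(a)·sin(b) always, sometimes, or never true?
The identity holds for every pair in the range. For instance at (a, b) = (3, 3): both sides equal sin(6) ≈ -0.2794.

Answer: Always true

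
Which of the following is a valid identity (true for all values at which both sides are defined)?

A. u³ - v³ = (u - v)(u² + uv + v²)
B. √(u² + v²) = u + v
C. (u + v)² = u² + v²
A: holds — e.g. at (5, 5), both sides equal 0.
B: fails at (4, 4) — LHS = 4·√(2) ≈ 5.657, RHS = 8.
C: fails at (4, 4) — LHS = 64, RHS = 32.

Answer: A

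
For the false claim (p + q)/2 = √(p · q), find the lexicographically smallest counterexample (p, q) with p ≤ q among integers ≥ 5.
At (5, 5): both sides equal 5, so it holds there.

Substituting (5, 6) into the claim:
LHS = (5 + 6)/2 = 11/2
RHS = √(5 · 6) = √(30) ≈ 5.477

Since LHS ≠ RHS, this pair disproves the claim, and no lexicographically smaller pair (p ≤ q, integers ≥ 5) does.

For instance (6, 11) is also a counterexample (LHS = 17/2, RHS = √(66) ≈ 8.124), but it's lexicographically larger.

Answer: (p, q) = (5, 6)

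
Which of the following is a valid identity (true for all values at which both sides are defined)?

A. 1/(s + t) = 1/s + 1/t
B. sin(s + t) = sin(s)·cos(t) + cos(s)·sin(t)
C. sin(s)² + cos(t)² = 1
B

A: fails at (2, 3) — LHS = 1/5, RHS = 5/6.
B: holds — e.g. at (4, 6), both sides equal sin(10) ≈ -0.544.
C: fails at (3, 5) — LHS = sin(3)² + cos(5)² ≈ 0.1004, RHS = 1.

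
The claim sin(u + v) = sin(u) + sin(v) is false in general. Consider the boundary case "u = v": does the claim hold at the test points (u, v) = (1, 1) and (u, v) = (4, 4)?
No, fails at both test points

At (1, 1): LHS = sin(2) ≈ 0.9093 ≠ RHS = 2·sin(1) ≈ 1.683
At (4, 4): LHS = sin(8) ≈ 0.9894 ≠ RHS = 2·sin(4) ≈ -1.514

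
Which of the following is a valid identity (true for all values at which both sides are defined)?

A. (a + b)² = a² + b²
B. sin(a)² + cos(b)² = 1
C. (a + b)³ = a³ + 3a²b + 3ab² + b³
A: fails at (2, 7) — LHS = 81, RHS = 53.
B: fails at (5, 8) — LHS = cos(8)² + sin(5)² ≈ 0.9407, RHS = 1.
C: holds — e.g. at (1, 5), both sides equal 216.

Answer: C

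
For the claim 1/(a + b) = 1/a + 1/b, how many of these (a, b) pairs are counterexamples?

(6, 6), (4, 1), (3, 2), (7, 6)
Testing each pair:
(6, 6): LHS = 1/12, RHS = 1/3 → counterexample
(4, 1): LHS = 1/5, RHS = 5/4 → counterexample
(3, 2): LHS = 1/5, RHS = 5/6 → counterexample
(7, 6): LHS = 1/13, RHS = 13/42 → counterexample

That makes 4 counterexamples.

Answer: 4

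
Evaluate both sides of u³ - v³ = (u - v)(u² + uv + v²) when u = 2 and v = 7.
LHS = 2³ - 7³ = -335
RHS = (2 - 7)(2² + 2·7 + 7²) = -335

LHS = RHS: the two sides agree.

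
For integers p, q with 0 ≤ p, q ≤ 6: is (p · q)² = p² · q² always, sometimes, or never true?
The identity holds for every pair in the range. For instance at (p, q) = (3, 3): both sides equal 81.

Answer: Always true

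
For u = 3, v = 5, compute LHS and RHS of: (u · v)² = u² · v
LHS = (3 · 5)² = 225
RHS = 3² · 5 = 45

LHS ≠ RHS, so the equation does not hold here.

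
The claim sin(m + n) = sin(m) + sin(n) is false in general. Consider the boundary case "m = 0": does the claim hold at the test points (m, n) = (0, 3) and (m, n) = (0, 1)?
At (0, 3): LHS = sin(3) ≈ 0.1411, RHS = sin(3) ≈ 0.1411 → equal
At (0, 1): LHS = sin(1) ≈ 0.8415, RHS = sin(1) ≈ 0.8415 → equal

So the claim does hold at both of these boundary points, even though it is not an identity.

Answer: Yes, holds at both test points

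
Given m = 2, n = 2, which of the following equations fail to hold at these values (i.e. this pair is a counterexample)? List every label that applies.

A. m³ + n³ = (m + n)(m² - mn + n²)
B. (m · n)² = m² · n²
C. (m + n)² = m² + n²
Evaluating each claim at the given values:
A. LHS = 16, RHS = 16 → holds here (LHS = RHS)
B. LHS = 16, RHS = 16 → holds here (LHS = RHS)
C. LHS = 16, RHS = 8 → fails here (LHS ≠ RHS)

Answer: C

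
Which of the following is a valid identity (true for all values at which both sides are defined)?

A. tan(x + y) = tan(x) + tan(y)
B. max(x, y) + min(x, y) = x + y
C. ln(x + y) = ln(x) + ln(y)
B

A: fails at (5, 8) — LHS = tan(13) ≈ 0.463, RHS = tan(8) + tan(5) ≈ -10.18.
B: holds — e.g. at (1, 2), both sides equal 3.
C: fails at (4, 6) — LHS = ln(10) ≈ 2.303, RHS = ln(4) + ln(6) ≈ 3.178.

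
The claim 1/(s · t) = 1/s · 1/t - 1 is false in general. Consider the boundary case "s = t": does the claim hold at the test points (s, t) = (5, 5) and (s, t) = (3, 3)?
At (5, 5): LHS = 1/25 ≠ RHS = -24/25
At (3, 3): LHS = 1/9 ≠ RHS = -8/9

Answer: No, fails at both test points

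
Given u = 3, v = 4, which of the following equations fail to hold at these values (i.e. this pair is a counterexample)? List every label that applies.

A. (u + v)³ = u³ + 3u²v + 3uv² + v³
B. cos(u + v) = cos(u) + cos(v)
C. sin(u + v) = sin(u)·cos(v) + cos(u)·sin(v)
B

Evaluating each claim at the given values:
A. LHS = 343, RHS = 343 → holds here (LHS = RHS)
B. LHS = cos(7) ≈ 0.7539, RHS = cos(3) + cos(4) ≈ -1.644 → fails here (LHS ≠ RHS)
C. LHS = sin(7) ≈ 0.657, RHS = sin(3)·cos(4) + sin(4)·cos(3) ≈ 0.657 → holds here (LHS = RHS)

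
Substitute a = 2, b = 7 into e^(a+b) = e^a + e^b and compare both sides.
LHS = e^(2+7) = e^9 ≈ 8103
RHS = e^2 + e^7 ≈ 1104

LHS ≠ RHS (they differ by about 6999), so the equation does not hold here.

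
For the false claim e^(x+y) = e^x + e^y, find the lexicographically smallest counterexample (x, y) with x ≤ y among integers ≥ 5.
(x, y) = (5, 5)

Substituting (5, 5) into the claim:
LHS = e^(5+5) = e^10 ≈ 22026.5
RHS = e^5 + e^5 = 2·e^5 ≈ 296.8

Since LHS ≠ RHS, this pair disproves the claim, and no lexicographically smaller pair (x ≤ y, integers ≥ 5) does.

For instance (9, 9) is also a counterexample (LHS = e^18 ≈ 65659969.1, RHS = 2·e^9 ≈ 16206.2), but it's lexicographically larger.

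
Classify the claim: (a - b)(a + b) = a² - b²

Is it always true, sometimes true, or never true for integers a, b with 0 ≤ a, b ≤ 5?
The identity holds for every pair in the range. For instance at (a, b) = (2, 5): both sides equal -21.

Answer: Always true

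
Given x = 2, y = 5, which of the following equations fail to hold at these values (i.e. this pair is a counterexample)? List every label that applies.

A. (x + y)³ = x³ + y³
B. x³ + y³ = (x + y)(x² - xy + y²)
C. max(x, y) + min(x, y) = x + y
Evaluating each claim at the given values:
A. LHS = 343, RHS = 133 → fails here (LHS ≠ RHS)
B. LHS = 133, RHS = 133 → holds here (LHS = RHS)
C. LHS = 7, RHS = 7 → holds here (LHS = RHS)

Answer: A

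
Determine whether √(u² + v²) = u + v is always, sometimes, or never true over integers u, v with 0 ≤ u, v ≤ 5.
Sometimes true

It holds at (u, v) = (2, 0) (both sides equal 2), but fails at (u, v) = (3, 1) (LHS = √(10) ≈ 3.162, RHS = 4).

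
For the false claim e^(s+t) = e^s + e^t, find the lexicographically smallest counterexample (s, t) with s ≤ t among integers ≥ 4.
Substituting (4, 4) into the claim:
LHS = e^(4+4) = e^8 ≈ 2981
RHS = e^4 + e^4 = 2·e^4 ≈ 109.2

Since LHS ≠ RHS, this pair disproves the claim, and no lexicographically smaller pair (s ≤ t, integers ≥ 4) does.

For instance (4, 8) is also a counterexample (LHS = e^12 ≈ 162754.8, RHS = e^4 + e^8 ≈ 3036), but it's lexicographically larger.

Answer: (s, t) = (4, 4)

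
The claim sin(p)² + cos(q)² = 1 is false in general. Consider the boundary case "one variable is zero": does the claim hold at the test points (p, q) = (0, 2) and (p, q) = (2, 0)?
At (0, 2): LHS = cos(2)² ≈ 0.1732 ≠ RHS = 1
At (2, 0): LHS = sin(2)² + 1 ≈ 1.827 ≠ RHS = 1

Answer: No, fails at both test points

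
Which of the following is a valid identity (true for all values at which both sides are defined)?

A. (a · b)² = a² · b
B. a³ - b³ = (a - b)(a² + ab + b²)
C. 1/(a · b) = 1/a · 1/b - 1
A: fails at (3, 4) — LHS = 144, RHS = 36.
B: holds — e.g. at (2, 3), both sides equal -19.
C: fails at (1, 3) — LHS = 1/3, RHS = -2/3.

Answer: B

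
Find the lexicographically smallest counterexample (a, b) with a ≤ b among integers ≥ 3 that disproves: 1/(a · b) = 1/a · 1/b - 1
(a, b) = (3, 3)

Substituting (3, 3) into the claim:
LHS = 1/(3 · 3) = 1/9
RHS = 1/3 · 1/3 - 1 = -8/9

Since LHS ≠ RHS, this pair disproves the claim, and no lexicographically smaller pair (a ≤ b, integers ≥ 3) does.

For instance (6, 6) is also a counterexample (LHS = 1/36, RHS = -35/36), but it's lexicographically larger.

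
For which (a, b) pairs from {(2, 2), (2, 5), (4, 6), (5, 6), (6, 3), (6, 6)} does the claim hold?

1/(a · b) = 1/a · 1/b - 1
Testing each pair:
(2, 2): LHS = 1/4, RHS = -3/4 → fails
(2, 5): LHS = 1/10, RHS = -9/10 → fails
(4, 6): LHS = 1/24, RHS = -23/24 → fails
(5, 6): LHS = 1/30, RHS = -29/30 → fails
(6, 3): LHS = 1/18, RHS = -17/18 → fails
(6, 6): LHS = 1/36, RHS = -35/36 → fails

No pair satisfies the claim.

Answer: None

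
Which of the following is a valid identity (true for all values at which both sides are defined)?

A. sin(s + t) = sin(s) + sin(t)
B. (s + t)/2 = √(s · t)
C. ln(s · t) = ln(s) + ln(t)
C

A: fails at (3, 5) — LHS = sin(8) ≈ 0.9894, RHS = sin(5) + sin(3) ≈ -0.8178.
B: fails at (2, 7) — LHS = 9/2, RHS = √(14) ≈ 3.742.
C: holds — e.g. at (6, 7), both sides equal ln(42) ≈ 3.738.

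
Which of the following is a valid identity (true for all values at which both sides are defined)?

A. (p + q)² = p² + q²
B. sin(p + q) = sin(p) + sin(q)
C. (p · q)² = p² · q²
C

A: fails at (1, 4) — LHS = 25, RHS = 17.
B: fails at (4, 6) — LHS = sin(10) ≈ -0.544, RHS = sin(4) + sin(6) ≈ -1.036.
C: holds — e.g. at (5, 5), both sides equal 625.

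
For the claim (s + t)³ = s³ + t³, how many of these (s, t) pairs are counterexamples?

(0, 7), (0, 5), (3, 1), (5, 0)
Testing each pair:
(0, 7): LHS = 343, RHS = 343 → satisfies claim
(0, 5): LHS = 125, RHS = 125 → satisfies claim
(3, 1): LHS = 64, RHS = 28 → counterexample
(5, 0): LHS = 125, RHS = 125 → satisfies claim

That makes 1 counterexample.

Answer: 1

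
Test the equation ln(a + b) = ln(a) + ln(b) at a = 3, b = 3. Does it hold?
Substituting a = 3, b = 3:

LHS = ln(3 + 3) = ln(6) ≈ 1.792
RHS = ln(3) + ln(3) = 2·ln(3) ≈ 2.197

LHS ≠ RHS, so the equation does not hold at this point.

Answer: Fails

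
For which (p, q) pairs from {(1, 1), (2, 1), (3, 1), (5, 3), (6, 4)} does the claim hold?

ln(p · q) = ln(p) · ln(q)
(1, 1)

Testing each pair:
(1, 1): LHS = 0, RHS = 0 → holds
(2, 1): LHS = ln(2) ≈ 0.6931, RHS = 0 → fails
(3, 1): LHS = ln(3) ≈ 1.099, RHS = 0 → fails
(5, 3): LHS = ln(15) ≈ 2.708, RHS = ln(3)·ln(5) ≈ 1.768 → fails
(6, 4): LHS = ln(24) ≈ 3.178, RHS = ln(4)·ln(6) ≈ 2.484 → fails

1 of 5 pairs satisfies the claim.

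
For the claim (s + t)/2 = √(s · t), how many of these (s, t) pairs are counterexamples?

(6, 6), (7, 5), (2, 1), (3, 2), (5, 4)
4

Testing each pair:
(6, 6): LHS = 6, RHS = 6 → satisfies claim
(7, 5): LHS = 6, RHS = √(35) ≈ 5.916 → counterexample
(2, 1): LHS = 3/2, RHS = √(2) ≈ 1.414 → counterexample
(3, 2): LHS = 5/2, RHS = √(6) ≈ 2.449 → counterexample
(5, 4): LHS = 9/2, RHS = 2·√(5) ≈ 4.472 → counterexample

That makes 4 counterexamples.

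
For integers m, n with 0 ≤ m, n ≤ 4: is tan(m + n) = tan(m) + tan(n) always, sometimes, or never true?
Sometimes true

It holds at (m, n) = (2, 0) (both sides equal tan(2) ≈ -2.185), but fails at (m, n) = (3, 2) (LHS = tan(5) ≈ -3.381, RHS = tan(2) + tan(3) ≈ -2.328).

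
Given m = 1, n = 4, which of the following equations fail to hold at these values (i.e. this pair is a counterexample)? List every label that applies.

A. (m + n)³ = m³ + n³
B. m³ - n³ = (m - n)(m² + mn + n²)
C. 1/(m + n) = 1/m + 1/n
Evaluating each claim at the given values:
A. LHS = 125, RHS = 65 → fails here (LHS ≠ RHS)
B. LHS = -63, RHS = -63 → holds here (LHS = RHS)
C. LHS = 1/5, RHS = 5/4 → fails here (LHS ≠ RHS)

Answer: A, C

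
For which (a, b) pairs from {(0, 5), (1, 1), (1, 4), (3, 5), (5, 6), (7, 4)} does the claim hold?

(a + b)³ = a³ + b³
Testing each pair:
(0, 5): LHS = 125, RHS = 125 → holds
(1, 1): LHS = 8, RHS = 2 → fails
(1, 4): LHS = 125, RHS = 65 → fails
(3, 5): LHS = 512, RHS = 152 → fails
(5, 6): LHS = 1331, RHS = 341 → fails
(7, 4): LHS = 1331, RHS = 407 → fails

1 of 6 pairs satisfies the claim.

Answer: (0, 5)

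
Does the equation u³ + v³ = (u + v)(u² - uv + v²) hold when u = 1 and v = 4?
Substituting u = 1, v = 4:

LHS = 1³ + 4³ = 65
RHS = (1 + 4)(1² - 1·4 + 4²) = 65

LHS = RHS, so the equation holds at this point.

Answer: Holds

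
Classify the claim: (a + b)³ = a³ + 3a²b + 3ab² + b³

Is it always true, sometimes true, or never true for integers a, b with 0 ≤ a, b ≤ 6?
Always true

The identity holds for every pair in the range. For instance at (a, b) = (4, 6): both sides equal 1000.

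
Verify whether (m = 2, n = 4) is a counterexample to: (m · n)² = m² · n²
Substituting m = 2, n = 4:
LHS = (2 · 4)² = 64
RHS = 2² · 4² = 64

The sides agree, so this pair does not disprove the claim.

Answer: No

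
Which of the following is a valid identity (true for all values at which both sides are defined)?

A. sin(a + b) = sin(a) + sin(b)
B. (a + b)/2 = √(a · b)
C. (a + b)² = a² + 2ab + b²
C

A: fails at (2, 2) — LHS = sin(4) ≈ -0.7568, RHS = 2·sin(2) ≈ 1.819.
B: fails at (1, 3) — LHS = 2, RHS = √(3) ≈ 1.732.
C: holds — e.g. at (1, 2), both sides equal 9.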